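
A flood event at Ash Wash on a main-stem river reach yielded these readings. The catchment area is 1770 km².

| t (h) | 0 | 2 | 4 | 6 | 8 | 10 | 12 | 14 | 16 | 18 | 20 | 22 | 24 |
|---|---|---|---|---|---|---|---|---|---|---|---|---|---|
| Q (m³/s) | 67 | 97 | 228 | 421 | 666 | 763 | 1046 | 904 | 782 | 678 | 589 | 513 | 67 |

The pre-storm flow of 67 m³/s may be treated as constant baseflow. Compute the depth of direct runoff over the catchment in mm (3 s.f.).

Direct runoff: 0.0, 30.0, 161.0, 354.0, 599.0, 696.0, 979.0, 837.0, 715.0, 611.0, 522.0, 446.0, 0.0 m³/s; ΣQ_DR = 5950 m³/s.
V = ΣQ_DR · Δt = 5950 × 7200 s = 4.284 × 10^7 m³.
Over A = 1770 km², depth = V / A = 24.2 mm.

d ≈ 24.2 mm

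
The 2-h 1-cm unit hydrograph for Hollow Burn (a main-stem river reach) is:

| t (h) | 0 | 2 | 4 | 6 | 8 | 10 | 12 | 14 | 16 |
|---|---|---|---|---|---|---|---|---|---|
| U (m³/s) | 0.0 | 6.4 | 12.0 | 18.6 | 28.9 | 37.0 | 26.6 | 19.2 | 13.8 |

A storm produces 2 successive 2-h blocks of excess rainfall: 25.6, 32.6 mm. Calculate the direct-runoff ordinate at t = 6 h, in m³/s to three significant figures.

By discrete convolution, Q_j = Σ (P_i / 10 mm) · U_{j−i}.
At t = 6 h (j=3): Q = (25.6/10)·18.6 + (32.6/10)·12.0 = 86.7 m³/s.

Q ≈ 86.7 m³/s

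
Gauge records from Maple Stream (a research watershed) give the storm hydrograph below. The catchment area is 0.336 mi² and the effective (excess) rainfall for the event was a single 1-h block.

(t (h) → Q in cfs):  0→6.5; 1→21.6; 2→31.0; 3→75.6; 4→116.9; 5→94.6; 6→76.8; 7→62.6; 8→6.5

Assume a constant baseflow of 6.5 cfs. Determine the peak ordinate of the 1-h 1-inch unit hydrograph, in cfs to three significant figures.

Direct runoff: 0.0, 15.1, 24.5, 69.1, 110.4, 88.1, 70.3, 56.1, 0.0 cfs; ΣQ_DR = 433.6 cfs, peak = 110.4 cfs.
Runoff depth d = ΣQ_DR·Δt / A = 433.6 × 3600 / (0.336 mi²) = 2.000 in.
The 1-inch UH is the DRH scaled by (1 in)/d, so U_p = 110.4 × 1/2.000 = 55.2 cfs.

U_p ≈ 55.2 cfs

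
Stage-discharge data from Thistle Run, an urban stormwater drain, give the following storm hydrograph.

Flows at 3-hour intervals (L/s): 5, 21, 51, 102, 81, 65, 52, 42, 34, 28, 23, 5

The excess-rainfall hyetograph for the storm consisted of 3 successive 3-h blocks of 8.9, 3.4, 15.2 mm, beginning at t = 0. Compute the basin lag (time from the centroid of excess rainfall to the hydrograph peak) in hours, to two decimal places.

t_L ≈ 3.81 h

Centroid of excess rainfall: t_c = Σ P_i·t̄_i / ΣP_i = 5.1873 h (block centres at 1.5, 4.5, 7.5 h).
Hydrograph peak occurs at t = 9 h, so basin lag t_L = 9 − 5.1873 = 3.81 h.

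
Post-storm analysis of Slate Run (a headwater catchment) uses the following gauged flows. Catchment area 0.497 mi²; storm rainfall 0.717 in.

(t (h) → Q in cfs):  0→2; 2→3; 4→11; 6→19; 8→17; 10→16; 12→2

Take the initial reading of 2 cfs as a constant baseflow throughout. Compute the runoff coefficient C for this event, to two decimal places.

C ≈ 0.49

ΣQ_DR = 56.00 cfs; V = ΣQ_DR·Δt = 4.032 × 10^5 ft³.
Runoff depth d = V / A = 0.3492 in.
C = d / P = 0.3492 / 0.717 = 0.49.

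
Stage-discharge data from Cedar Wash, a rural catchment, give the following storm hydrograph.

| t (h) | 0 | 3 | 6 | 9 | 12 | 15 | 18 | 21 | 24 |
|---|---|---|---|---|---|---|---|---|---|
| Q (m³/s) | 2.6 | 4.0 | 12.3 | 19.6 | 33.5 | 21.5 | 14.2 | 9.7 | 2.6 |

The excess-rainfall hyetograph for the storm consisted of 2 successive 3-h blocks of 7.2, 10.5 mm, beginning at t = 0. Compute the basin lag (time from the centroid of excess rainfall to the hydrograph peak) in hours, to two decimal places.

Centroid of excess rainfall: t_c = Σ P_i·t̄_i / ΣP_i = 3.2797 h (block centres at 1.5, 4.5 h).
Hydrograph peak occurs at t = 12 h, so basin lag t_L = 12 − 3.2797 = 8.72 h.

t_L ≈ 8.72 h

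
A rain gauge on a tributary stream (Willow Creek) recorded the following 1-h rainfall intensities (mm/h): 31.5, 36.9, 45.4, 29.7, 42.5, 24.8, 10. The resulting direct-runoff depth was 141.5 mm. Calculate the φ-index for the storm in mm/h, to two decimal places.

Only the 6 blocks with intensity above φ contribute runoff: 31.5, 36.9, 45.4, 29.7, 42.5, 24.8 mm/h.
Σ(I−φ)·Δt = d  ⇒  (31.5+36.9+45.4+29.7+42.5+24.8 − 6φ)·1 = 141.5
φ = (210.8 − 141.5/1) / 6 = 11.55 mm/h.

φ ≈ 11.55 mm/h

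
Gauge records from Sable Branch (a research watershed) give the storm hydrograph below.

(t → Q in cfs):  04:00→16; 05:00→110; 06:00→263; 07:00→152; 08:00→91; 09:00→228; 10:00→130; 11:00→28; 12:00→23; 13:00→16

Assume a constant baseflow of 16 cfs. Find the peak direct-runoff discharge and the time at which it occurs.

Subtracting baseflow gives direct-runoff ordinates: 0.0, 94.0, 247.0, 136.0, 75.0, 212.0, 114.0, 12.0, 7.0, 0.0 cfs.
The maximum is 247.0 cfs, occurring at the reading for t = 06:00.

Q_p = 247.0 cfs at t = 06:00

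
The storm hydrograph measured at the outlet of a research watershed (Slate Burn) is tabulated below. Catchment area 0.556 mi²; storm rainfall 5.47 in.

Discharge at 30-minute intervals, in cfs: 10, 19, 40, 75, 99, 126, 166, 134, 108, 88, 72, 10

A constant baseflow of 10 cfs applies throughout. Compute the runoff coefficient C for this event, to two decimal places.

ΣQ_DR = 827.0 cfs; V = ΣQ_DR·Δt = 1.489 × 10^6 ft³.
Runoff depth d = V / A = 1.152 in.
C = d / P = 1.152 / 5.47 = 0.21.

C ≈ 0.21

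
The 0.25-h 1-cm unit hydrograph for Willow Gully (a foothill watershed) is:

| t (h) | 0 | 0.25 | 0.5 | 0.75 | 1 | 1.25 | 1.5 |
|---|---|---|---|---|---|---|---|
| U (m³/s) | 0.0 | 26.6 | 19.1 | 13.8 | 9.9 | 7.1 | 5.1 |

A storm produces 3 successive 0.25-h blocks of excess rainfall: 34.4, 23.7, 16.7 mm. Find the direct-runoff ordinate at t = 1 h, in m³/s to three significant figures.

By discrete convolution, Q_j = Σ (P_i / 10 mm) · U_{j−i}.
At t = 1 h (j=4): Q = (34.4/10)·9.9 + (23.7/10)·13.8 + (16.7/10)·19.1 = 98.7 m³/s.

Q ≈ 98.7 m³/s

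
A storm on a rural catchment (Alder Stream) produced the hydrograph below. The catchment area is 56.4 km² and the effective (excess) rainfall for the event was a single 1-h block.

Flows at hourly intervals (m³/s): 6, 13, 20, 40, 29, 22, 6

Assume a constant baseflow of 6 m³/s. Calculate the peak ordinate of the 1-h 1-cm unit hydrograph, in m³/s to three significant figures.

U_p ≈ 56.7 m³/s

Direct runoff: 0.0, 7.0, 14.0, 34.0, 23.0, 16.0, 0.0 m³/s; ΣQ_DR = 94.00 m³/s, peak = 34.0 m³/s.
Runoff depth d = ΣQ_DR·Δt / A = 94.00 × 3600 / (56.4 km²) = 6.000 mm.
The 1-cm UH is the DRH scaled by (10 mm)/d, so U_p = 34.0 × 10/6.000 = 56.7 m³/s.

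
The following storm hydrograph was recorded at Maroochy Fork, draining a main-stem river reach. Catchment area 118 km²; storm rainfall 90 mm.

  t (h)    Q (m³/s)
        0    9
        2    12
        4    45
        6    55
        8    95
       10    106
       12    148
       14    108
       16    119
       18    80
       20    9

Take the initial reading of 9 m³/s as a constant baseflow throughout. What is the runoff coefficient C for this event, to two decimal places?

C ≈ 0.47

ΣQ_DR = 687.0 m³/s; V = ΣQ_DR·Δt = 4.946 × 10^6 m³.
Runoff depth d = V / A = 41.92 mm.
C = d / P = 41.92 / 90 = 0.47.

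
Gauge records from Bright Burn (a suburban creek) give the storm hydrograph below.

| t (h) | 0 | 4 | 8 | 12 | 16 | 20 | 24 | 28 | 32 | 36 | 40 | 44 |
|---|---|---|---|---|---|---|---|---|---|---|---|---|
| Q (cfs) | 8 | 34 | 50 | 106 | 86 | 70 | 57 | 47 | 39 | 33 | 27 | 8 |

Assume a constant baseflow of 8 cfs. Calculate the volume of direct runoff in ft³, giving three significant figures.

Direct-runoff ordinates (Q − Q_b): 0.0, 26.0, 42.0, 98.0, 78.0, 62.0, 49.0, 39.0, 31.0, 25.0, 19.0, 0.0 cfs.
ΣQ_DR = 469.0 cfs.
With Δt = 4 h = 14400 s, V = ΣQ_DR · Δt = 469.0 × 14400 = 6.75 × 10^6 ft³.

V ≈ 6.75 × 10^6 ft³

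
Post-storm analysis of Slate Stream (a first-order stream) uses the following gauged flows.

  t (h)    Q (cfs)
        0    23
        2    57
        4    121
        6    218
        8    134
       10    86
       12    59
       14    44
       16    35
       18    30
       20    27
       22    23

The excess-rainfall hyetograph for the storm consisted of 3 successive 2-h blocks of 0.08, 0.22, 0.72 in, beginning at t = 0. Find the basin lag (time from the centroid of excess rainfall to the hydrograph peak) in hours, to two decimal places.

Centroid of excess rainfall: t_c = Σ P_i·t̄_i / ΣP_i = 4.2549 h (block centres at 1, 3, 5 h).
Hydrograph peak occurs at t = 6 h, so basin lag t_L = 6 − 4.2549 = 1.75 h.

t_L ≈ 1.75 h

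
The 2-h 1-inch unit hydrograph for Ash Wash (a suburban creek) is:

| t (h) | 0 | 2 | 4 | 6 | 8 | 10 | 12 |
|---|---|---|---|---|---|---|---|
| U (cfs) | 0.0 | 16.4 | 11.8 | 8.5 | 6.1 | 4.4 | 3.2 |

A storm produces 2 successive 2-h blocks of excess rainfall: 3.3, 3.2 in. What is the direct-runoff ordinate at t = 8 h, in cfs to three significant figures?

Q ≈ 47.3 cfs

By discrete convolution, Q_j = Σ (P_i / 1 in) · U_{j−i}.
At t = 8 h (j=4): Q = (3.3/1)·6.1 + (3.2/1)·8.5 = 47.3 cfs.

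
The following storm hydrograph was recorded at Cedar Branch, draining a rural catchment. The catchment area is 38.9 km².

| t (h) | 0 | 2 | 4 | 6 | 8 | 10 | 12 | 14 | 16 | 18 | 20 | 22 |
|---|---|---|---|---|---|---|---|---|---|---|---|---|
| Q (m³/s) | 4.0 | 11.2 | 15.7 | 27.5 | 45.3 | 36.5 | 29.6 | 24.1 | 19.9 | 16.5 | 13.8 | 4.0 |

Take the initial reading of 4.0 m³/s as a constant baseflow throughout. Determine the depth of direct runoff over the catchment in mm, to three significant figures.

Direct runoff: 0.0, 7.2, 11.7, 23.5, 41.3, 32.5, 25.6, 20.1, 15.9, 12.5, 9.8, 0.0 m³/s; ΣQ_DR = 200.1 m³/s.
V = ΣQ_DR · Δt = 200.1 × 7200 s = 1.441 × 10^6 m³.
Over A = 38.9 km², depth = V / A = 37.0 mm.

d ≈ 37.0 mm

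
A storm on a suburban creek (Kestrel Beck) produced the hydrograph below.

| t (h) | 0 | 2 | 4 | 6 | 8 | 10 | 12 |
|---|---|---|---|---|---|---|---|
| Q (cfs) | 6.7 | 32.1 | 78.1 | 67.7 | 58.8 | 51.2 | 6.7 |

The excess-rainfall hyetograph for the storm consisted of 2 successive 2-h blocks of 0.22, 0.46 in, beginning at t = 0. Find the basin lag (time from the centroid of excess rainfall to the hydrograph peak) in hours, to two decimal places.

Centroid of excess rainfall: t_c = Σ P_i·t̄_i / ΣP_i = 2.3529 h (block centres at 1, 3 h).
Hydrograph peak occurs at t = 4 h, so basin lag t_L = 4 − 2.3529 = 1.65 h.

t_L ≈ 1.65 h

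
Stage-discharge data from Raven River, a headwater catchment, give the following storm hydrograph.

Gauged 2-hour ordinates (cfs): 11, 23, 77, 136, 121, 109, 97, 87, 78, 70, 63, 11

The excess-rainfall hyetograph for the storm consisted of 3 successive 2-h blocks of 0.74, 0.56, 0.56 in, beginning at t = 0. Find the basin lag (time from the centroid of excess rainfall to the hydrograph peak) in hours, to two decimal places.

t_L ≈ 3.19 h

Centroid of excess rainfall: t_c = Σ P_i·t̄_i / ΣP_i = 2.8065 h (block centres at 1, 3, 5 h).
Hydrograph peak occurs at t = 6 h, so basin lag t_L = 6 − 2.8065 = 3.19 h.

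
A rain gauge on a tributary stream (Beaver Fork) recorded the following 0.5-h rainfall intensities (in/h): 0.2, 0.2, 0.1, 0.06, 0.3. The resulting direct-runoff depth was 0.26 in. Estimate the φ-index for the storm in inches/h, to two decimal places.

φ ≈ 0.07 in/h

Only the 4 blocks with intensity above φ contribute runoff: 0.2, 0.2, 0.1, 0.3 in/h.
Σ(I−φ)·Δt = d  ⇒  (0.2+0.2+0.1+0.3 − 4φ)·0.5 = 0.26
φ = (0.8000 − 0.26/0.5) / 4 = 0.07 in/h.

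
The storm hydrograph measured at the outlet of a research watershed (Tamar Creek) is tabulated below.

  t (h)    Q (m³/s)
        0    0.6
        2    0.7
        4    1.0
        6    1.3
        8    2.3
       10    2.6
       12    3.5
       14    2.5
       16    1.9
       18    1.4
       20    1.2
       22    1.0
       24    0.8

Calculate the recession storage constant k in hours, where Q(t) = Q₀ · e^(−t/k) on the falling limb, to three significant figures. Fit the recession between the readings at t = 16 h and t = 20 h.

On the falling limb, Q drops from 1.9 to 1.2 m³/s between t = 16 h and t = 20 h (Δt = 4 h).
k = −Δt / ln(Q₂/Q₁) = −4 / ln(1.2/1.9) = 8.70 h.

k ≈ 8.70 h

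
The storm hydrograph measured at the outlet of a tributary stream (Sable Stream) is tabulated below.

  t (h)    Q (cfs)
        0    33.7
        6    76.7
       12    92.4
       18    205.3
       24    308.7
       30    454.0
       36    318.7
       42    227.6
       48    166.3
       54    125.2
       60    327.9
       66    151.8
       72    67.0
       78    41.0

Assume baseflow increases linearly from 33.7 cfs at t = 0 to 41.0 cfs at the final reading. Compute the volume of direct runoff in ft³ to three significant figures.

V ≈ 4.48 × 10^7 ft³

Direct-runoff ordinates (Q − Q_b): 0.00, 42.44, 57.58, 169.92, 272.75, 417.49, 281.63, 189.97, 128.11, 86.45, 288.58, 111.92, 26.56, 0.00 cfs.
ΣQ_DR = 2073 cfs.
With Δt = 6 h = 21600 s, V = ΣQ_DR · Δt = 2073 × 21600 = 4.48 × 10^7 ft³.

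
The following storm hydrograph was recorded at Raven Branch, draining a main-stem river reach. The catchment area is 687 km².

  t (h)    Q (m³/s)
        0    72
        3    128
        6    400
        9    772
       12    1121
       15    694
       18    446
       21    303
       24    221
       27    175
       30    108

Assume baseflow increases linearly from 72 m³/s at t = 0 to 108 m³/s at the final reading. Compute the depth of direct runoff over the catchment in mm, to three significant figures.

Direct runoff: 0.00, 52.40, 320.80, 689.20, 1034.60, 604.00, 352.40, 205.80, 120.20, 70.60, 0.00 m³/s; ΣQ_DR = 3450 m³/s.
V = ΣQ_DR · Δt = 3450 × 10800 s = 3.726 × 10^7 m³.
Over A = 687 km², depth = V / A = 54.2 mm.

d ≈ 54.2 mm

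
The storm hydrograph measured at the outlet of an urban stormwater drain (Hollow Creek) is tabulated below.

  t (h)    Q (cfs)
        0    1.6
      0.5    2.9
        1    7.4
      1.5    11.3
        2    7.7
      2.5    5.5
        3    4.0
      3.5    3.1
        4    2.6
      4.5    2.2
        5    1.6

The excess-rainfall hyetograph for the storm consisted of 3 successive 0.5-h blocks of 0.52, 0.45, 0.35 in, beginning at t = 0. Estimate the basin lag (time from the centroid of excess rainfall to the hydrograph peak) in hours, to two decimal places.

t_L ≈ 0.81 h

Centroid of excess rainfall: t_c = Σ P_i·t̄_i / ΣP_i = 0.6856 h (block centres at 0.25, 0.75, 1.25 h).
Hydrograph peak occurs at t = 1.5 h, so basin lag t_L = 1.5 − 0.6856 = 0.81 h.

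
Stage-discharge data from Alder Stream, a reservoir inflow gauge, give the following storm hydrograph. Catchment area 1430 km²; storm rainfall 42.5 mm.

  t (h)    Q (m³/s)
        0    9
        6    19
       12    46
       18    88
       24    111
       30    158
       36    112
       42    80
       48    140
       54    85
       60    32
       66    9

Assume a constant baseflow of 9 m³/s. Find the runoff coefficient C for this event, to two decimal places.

C ≈ 0.28

ΣQ_DR = 781.0 m³/s; V = ΣQ_DR·Δt = 1.687 × 10^7 m³.
Runoff depth d = V / A = 11.80 mm.
C = d / P = 11.80 / 42.5 = 0.28.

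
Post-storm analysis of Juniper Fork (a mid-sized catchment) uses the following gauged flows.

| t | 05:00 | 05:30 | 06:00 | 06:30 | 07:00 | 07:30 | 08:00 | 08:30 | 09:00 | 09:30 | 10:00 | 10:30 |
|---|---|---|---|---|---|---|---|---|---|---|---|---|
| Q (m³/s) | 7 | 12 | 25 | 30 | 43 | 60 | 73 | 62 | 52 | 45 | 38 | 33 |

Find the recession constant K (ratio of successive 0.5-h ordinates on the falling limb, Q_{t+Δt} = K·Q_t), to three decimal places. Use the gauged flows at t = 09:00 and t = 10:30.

K ≈ 0.859

Using the recession-limb readings at t = 09:00 and t = 10:30: Q falls from 52 to 33 m³/s over 3 intervals.
K = (Q₂/Q₁)^(1/3) = (33/52)^(1/3) = 0.859.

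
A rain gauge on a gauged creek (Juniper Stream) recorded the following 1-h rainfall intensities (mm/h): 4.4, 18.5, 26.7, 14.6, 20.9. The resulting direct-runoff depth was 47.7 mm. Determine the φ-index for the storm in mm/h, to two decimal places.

φ ≈ 8.25 mm/h

Only the 4 blocks with intensity above φ contribute runoff: 18.5, 26.7, 14.6, 20.9 mm/h.
Σ(I−φ)·Δt = d  ⇒  (18.5+26.7+14.6+20.9 − 4φ)·1 = 47.7
φ = (80.70 − 47.7/1) / 4 = 8.25 mm/h.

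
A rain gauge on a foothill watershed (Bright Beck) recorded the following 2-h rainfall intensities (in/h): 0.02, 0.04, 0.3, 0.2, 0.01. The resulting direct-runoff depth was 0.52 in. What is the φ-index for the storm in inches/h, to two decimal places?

φ ≈ 0.12 in/h

Only the 2 blocks with intensity above φ contribute runoff: 0.3, 0.2 in/h.
Σ(I−φ)·Δt = d  ⇒  (0.3+0.2 − 2φ)·2 = 0.52
φ = (0.5000 − 0.52/2) / 2 = 0.12 in/h.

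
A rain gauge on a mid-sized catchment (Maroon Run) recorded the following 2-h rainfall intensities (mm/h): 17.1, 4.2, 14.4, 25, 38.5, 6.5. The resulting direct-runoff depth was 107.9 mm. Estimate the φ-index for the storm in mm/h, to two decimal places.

Only the 4 blocks with intensity above φ contribute runoff: 17.1, 14.4, 25, 38.5 mm/h.
Σ(I−φ)·Δt = d  ⇒  (17.1+14.4+25+38.5 − 4φ)·2 = 107.9
φ = (95.00 − 107.9/2) / 4 = 10.26 mm/h.

φ ≈ 10.26 mm/h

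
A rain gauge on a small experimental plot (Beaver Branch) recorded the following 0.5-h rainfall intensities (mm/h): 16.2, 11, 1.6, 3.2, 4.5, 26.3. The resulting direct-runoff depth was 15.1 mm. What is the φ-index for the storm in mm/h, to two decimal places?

Only the 3 blocks with intensity above φ contribute runoff: 16.2, 11, 26.3 mm/h.
Σ(I−φ)·Δt = d  ⇒  (16.2+11+26.3 − 3φ)·0.5 = 15.1
φ = (53.50 − 15.1/0.5) / 3 = 7.77 mm/h.

φ ≈ 7.77 mm/h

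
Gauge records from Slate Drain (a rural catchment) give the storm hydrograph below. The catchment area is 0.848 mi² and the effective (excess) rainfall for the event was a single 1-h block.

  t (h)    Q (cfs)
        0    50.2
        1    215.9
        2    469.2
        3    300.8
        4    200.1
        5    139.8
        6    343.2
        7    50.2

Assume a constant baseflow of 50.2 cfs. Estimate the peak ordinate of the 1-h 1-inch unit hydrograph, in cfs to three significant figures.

Direct runoff: 0.0, 165.7, 419.0, 250.6, 149.9, 89.6, 293.0, 0.0 cfs; ΣQ_DR = 1368 cfs, peak = 419.0 cfs.
Runoff depth d = ΣQ_DR·Δt / A = 1368 × 3600 / (0.848 mi²) = 2.499 in.
The 1-inch UH is the DRH scaled by (1 in)/d, so U_p = 419.0 × 1/2.499 = 168 cfs.

U_p ≈ 168 cfs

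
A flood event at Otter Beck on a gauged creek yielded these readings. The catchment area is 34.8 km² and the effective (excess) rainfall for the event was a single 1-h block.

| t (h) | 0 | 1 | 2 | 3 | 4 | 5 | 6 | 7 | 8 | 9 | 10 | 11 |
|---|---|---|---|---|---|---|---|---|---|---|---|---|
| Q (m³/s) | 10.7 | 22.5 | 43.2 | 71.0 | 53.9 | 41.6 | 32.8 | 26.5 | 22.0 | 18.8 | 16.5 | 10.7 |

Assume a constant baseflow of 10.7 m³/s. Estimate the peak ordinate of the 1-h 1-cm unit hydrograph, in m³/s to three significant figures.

U_p ≈ 24.1 m³/s

Direct runoff: 0.0, 11.8, 32.5, 60.3, 43.2, 30.9, 22.1, 15.8, 11.3, 8.1, 5.8, 0.0 m³/s; ΣQ_DR = 241.8 m³/s, peak = 60.3 m³/s.
Runoff depth d = ΣQ_DR·Δt / A = 241.8 × 3600 / (34.8 km²) = 25.01 mm.
The 1-cm UH is the DRH scaled by (10 mm)/d, so U_p = 60.3 × 10/25.01 = 24.1 m³/s.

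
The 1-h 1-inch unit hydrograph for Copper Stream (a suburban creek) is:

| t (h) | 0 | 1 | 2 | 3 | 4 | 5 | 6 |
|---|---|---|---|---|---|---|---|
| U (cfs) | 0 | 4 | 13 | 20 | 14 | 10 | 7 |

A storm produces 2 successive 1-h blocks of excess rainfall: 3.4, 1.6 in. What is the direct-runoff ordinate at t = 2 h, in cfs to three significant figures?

By discrete convolution, Q_j = Σ (P_i / 1 in) · U_{j−i}.
At t = 2 h (j=2): Q = (3.4/1)·13 + (1.6/1)·4 = 50.6 cfs.

Q ≈ 50.6 cfs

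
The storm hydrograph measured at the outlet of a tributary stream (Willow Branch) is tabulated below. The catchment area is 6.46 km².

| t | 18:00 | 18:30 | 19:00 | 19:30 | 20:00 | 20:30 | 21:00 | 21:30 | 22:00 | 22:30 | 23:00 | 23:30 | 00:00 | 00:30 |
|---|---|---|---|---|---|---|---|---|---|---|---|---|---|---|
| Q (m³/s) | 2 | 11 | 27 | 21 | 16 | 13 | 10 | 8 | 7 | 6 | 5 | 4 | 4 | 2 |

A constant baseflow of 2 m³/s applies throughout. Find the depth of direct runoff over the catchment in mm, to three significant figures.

d ≈ 30.1 mm

Direct runoff: 0.0, 9.0, 25.0, 19.0, 14.0, 11.0, 8.0, 6.0, 5.0, 4.0, 3.0, 2.0, 2.0, 0.0 m³/s; ΣQ_DR = 108.0 m³/s.
V = ΣQ_DR · Δt = 108.0 × 1800 s = 1.944 × 10^5 m³.
Over A = 6.46 km², depth = V / A = 30.1 mm.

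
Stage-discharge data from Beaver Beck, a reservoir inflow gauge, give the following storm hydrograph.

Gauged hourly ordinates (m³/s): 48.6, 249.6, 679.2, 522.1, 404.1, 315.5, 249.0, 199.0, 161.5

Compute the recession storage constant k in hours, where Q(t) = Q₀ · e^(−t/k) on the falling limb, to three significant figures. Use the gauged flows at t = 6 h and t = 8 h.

k ≈ 4.62 h

On the falling limb, Q drops from 249.0 to 161.5 m³/s between t = 6 h and t = 8 h (Δt = 2 h).
k = −Δt / ln(Q₂/Q₁) = −2 / ln(161.5/249.0) = 4.62 h.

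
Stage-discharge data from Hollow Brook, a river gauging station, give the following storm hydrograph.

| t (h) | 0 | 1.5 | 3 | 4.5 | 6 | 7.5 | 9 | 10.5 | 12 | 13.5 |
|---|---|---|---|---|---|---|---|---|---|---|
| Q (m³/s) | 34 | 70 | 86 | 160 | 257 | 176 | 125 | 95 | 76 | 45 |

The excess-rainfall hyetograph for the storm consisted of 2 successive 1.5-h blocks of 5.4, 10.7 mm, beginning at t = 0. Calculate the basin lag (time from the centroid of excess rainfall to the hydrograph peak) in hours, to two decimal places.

t_L ≈ 4.25 h

Centroid of excess rainfall: t_c = Σ P_i·t̄_i / ΣP_i = 1.7469 h (block centres at 0.75, 2.25 h).
Hydrograph peak occurs at t = 6 h, so basin lag t_L = 6 − 1.7469 = 4.25 h.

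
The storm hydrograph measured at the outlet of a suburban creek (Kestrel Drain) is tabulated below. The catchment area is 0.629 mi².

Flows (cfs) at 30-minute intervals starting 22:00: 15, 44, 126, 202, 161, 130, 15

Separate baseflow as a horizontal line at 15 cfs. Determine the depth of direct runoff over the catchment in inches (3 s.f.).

Direct runoff: 0.0, 29.0, 111.0, 187.0, 146.0, 115.0, 0.0 cfs; ΣQ_DR = 588.0 cfs.
V = ΣQ_DR · Δt = 588.0 × 1800 s = 1.058 × 10^6 ft³.
Over A = 0.629 mi², depth = V / A = 0.724 in.

d ≈ 0.724 in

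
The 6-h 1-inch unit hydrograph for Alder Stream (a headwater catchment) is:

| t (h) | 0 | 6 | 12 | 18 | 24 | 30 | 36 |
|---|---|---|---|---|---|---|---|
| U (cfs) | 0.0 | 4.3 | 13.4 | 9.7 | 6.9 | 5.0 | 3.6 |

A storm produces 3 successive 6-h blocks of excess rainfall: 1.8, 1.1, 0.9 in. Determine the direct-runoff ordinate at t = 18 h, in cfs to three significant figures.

By discrete convolution, Q_j = Σ (P_i / 1 in) · U_{j−i}.
At t = 18 h (j=3): Q = (1.8/1)·9.7 + (1.1/1)·13.4 + (0.9/1)·4.3 = 36.1 cfs.

Q ≈ 36.1 cfs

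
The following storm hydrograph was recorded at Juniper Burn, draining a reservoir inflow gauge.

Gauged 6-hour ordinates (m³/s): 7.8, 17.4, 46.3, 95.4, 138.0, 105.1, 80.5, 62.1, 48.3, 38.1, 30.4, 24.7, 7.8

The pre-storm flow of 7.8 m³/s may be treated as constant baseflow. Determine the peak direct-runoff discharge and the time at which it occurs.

Q_p = 130.2 m³/s at t = 24 h

Subtracting baseflow gives direct-runoff ordinates: 0.0, 9.6, 38.5, 87.6, 130.2, 97.3, 72.7, 54.3, 40.5, 30.3, 22.6, 16.9, 0.0 m³/s.
The maximum is 130.2 m³/s, occurring at the reading for t = 24 h.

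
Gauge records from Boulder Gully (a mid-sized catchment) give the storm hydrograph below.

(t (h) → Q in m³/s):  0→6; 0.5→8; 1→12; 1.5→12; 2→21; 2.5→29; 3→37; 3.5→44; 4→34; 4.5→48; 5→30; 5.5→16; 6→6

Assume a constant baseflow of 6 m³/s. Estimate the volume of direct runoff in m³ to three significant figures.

Direct-runoff ordinates (Q − Q_b): 0.0, 2.0, 6.0, 6.0, 15.0, 23.0, 31.0, 38.0, 28.0, 42.0, 24.0, 10.0, 0.0 m³/s.
ΣQ_DR = 225.0 m³/s.
With Δt = 0.5 h = 1800 s, V = ΣQ_DR · Δt = 225.0 × 1800 = 4.05 × 10^5 m³.

V ≈ 4.05 × 10^5 m³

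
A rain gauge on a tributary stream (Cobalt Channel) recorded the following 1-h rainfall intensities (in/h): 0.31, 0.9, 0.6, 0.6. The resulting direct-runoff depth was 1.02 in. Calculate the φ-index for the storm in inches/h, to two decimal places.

Only the 3 blocks with intensity above φ contribute runoff: 0.9, 0.6, 0.6 in/h.
Σ(I−φ)·Δt = d  ⇒  (0.9+0.6+0.6 − 3φ)·1 = 1.02
φ = (2.100 − 1.02/1) / 3 = 0.36 in/h.

φ ≈ 0.36 in/h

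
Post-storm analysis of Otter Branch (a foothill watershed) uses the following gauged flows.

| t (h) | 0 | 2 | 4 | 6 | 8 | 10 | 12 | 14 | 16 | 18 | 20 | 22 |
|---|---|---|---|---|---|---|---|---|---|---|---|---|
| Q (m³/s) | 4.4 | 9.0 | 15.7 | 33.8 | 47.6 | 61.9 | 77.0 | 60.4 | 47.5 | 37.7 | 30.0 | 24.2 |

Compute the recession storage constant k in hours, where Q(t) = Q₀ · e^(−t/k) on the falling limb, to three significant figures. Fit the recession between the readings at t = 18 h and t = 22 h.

On the falling limb, Q drops from 37.7 to 24.2 m³/s between t = 18 h and t = 22 h (Δt = 4 h).
k = −Δt / ln(Q₂/Q₁) = −4 / ln(24.2/37.7) = 9.02 h.

k ≈ 9.02 h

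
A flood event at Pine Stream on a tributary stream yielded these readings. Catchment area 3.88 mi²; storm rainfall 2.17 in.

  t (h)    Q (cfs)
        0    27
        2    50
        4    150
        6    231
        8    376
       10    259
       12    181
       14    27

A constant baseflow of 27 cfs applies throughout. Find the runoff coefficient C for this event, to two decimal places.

ΣQ_DR = 1085 cfs; V = ΣQ_DR·Δt = 7.812 × 10^6 ft³.
Runoff depth d = V / A = 0.8666 in.
C = d / P = 0.8666 / 2.17 = 0.40.

C ≈ 0.40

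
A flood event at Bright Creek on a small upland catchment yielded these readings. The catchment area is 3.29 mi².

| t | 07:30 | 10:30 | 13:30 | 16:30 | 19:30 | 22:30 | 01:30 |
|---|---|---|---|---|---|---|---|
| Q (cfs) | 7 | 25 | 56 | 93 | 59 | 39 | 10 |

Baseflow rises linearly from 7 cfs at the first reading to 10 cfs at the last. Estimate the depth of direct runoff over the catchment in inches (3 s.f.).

Direct runoff: 0.00, 17.50, 48.00, 84.50, 50.00, 29.50, 0.00 cfs; ΣQ_DR = 229.5 cfs.
V = ΣQ_DR · Δt = 229.5 × 10800 s = 2.479 × 10^6 ft³.
Over A = 3.29 mi², depth = V / A = 0.324 in.

d ≈ 0.324 in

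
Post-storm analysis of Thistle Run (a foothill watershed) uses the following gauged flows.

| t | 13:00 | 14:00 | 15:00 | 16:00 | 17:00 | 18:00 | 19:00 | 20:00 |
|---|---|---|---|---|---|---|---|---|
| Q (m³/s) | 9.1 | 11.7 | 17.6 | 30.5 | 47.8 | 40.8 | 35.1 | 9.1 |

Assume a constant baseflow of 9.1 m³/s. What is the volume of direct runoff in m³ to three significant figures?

Direct-runoff ordinates (Q − Q_b): 0.0, 2.6, 8.5, 21.4, 38.7, 31.7, 26.0, 0.0 m³/s.
ΣQ_DR = 128.9 m³/s.
With Δt = 1 h = 3600 s, V = ΣQ_DR · Δt = 128.9 × 3600 = 4.64 × 10^5 m³.

V ≈ 4.64 × 10^5 m³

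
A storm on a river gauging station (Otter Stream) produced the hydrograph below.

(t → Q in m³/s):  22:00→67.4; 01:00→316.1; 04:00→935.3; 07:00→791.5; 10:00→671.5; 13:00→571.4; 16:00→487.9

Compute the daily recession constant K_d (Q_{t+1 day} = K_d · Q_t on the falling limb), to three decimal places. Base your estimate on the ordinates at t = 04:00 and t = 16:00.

K_d ≈ 0.272

Between t = 04:00 and t = 16:00 the flow falls from 935.3 to 487.9 m³/s over 4×3 h = 12 h.
Per-interval ratio K = (487.9/935.3)^(1/4) = 0.8499; K_d = K^(24/3) = 0.272.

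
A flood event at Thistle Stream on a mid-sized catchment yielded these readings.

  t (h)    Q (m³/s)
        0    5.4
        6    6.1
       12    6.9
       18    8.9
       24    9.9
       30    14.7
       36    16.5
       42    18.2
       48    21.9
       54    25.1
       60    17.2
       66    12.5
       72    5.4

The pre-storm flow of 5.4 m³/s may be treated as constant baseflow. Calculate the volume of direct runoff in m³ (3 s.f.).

V ≈ 2.13 × 10^6 m³

Direct-runoff ordinates (Q − Q_b): 0.0, 0.7, 1.5, 3.5, 4.5, 9.3, 11.1, 12.8, 16.5, 19.7, 11.8, 7.1, 0.0 m³/s.
ΣQ_DR = 98.50 m³/s.
With Δt = 6 h = 21600 s, V = ΣQ_DR · Δt = 98.50 × 21600 = 2.13 × 10^6 m³.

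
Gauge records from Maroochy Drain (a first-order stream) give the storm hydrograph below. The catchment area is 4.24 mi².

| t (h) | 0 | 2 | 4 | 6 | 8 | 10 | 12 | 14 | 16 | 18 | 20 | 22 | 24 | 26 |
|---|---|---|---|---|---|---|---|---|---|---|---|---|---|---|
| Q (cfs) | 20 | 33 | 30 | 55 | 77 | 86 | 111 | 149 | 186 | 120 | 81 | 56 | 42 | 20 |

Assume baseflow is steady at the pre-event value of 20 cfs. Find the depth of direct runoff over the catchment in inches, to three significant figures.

d ≈ 0.575 in

Direct runoff: 0.0, 13.0, 10.0, 35.0, 57.0, 66.0, 91.0, 129.0, 166.0, 100.0, 61.0, 36.0, 22.0, 0.0 cfs; ΣQ_DR = 786.0 cfs.
V = ΣQ_DR · Δt = 786.0 × 7200 s = 5.659 × 10^6 ft³.
Over A = 4.24 mi², depth = V / A = 0.575 in.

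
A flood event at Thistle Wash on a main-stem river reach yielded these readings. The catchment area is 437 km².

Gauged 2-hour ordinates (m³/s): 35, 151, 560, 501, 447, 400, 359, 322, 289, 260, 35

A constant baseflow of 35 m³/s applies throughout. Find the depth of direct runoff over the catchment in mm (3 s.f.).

d ≈ 49.0 mm

Direct runoff: 0.0, 116.0, 525.0, 466.0, 412.0, 365.0, 324.0, 287.0, 254.0, 225.0, 0.0 m³/s; ΣQ_DR = 2974 m³/s.
V = ΣQ_DR · Δt = 2974 × 7200 s = 2.141 × 10^7 m³.
Over A = 437 km², depth = V / A = 49.0 mm.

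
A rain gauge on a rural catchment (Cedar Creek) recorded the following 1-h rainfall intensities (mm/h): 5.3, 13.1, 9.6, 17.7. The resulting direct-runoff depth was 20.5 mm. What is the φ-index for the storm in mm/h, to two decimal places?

φ ≈ 6.63 mm/h

Only the 3 blocks with intensity above φ contribute runoff: 13.1, 9.6, 17.7 mm/h.
Σ(I−φ)·Δt = d  ⇒  (13.1+9.6+17.7 − 3φ)·1 = 20.5
φ = (40.40 − 20.5/1) / 3 = 6.63 mm/h.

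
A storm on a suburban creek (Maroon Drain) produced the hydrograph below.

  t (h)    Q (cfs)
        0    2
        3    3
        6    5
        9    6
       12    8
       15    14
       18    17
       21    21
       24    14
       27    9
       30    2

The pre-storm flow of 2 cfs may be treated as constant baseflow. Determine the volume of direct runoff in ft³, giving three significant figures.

V ≈ 8.53 × 10^5 ft³

Direct-runoff ordinates (Q − Q_b): 0.0, 1.0, 3.0, 4.0, 6.0, 12.0, 15.0, 19.0, 12.0, 7.0, 0.0 cfs.
ΣQ_DR = 79.00 cfs.
With Δt = 3 h = 10800 s, V = ΣQ_DR · Δt = 79.00 × 10800 = 8.53 × 10^5 ft³.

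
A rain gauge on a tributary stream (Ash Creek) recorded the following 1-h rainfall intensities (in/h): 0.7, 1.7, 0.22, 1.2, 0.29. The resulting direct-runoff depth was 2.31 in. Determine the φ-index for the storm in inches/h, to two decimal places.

φ ≈ 0.43 in/h

Only the 3 blocks with intensity above φ contribute runoff: 0.7, 1.7, 1.2 in/h.
Σ(I−φ)·Δt = d  ⇒  (0.7+1.7+1.2 − 3φ)·1 = 2.31
φ = (3.600 − 2.31/1) / 3 = 0.43 in/h.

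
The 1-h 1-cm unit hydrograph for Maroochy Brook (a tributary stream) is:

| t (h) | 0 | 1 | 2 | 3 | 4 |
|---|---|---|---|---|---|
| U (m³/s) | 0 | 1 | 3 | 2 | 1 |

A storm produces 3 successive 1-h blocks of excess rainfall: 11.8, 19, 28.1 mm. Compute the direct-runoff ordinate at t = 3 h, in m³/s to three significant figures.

By discrete convolution, Q_j = Σ (P_i / 10 mm) · U_{j−i}.
At t = 3 h (j=3): Q = (11.8/10)·2 + (19/10)·3 + (28.1/10)·1 = 10.9 m³/s.

Q ≈ 10.9 m³/s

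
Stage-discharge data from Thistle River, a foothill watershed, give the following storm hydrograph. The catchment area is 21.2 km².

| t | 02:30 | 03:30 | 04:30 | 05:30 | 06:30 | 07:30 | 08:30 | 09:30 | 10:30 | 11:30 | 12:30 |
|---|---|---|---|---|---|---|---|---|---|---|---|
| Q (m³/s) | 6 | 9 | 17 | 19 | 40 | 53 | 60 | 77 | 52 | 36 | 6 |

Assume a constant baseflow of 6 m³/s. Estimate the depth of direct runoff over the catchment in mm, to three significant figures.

Direct runoff: 0.0, 3.0, 11.0, 13.0, 34.0, 47.0, 54.0, 71.0, 46.0, 30.0, 0.0 m³/s; ΣQ_DR = 309.0 m³/s.
V = ΣQ_DR · Δt = 309.0 × 3600 s = 1.112 × 10^6 m³.
Over A = 21.2 km², depth = V / A = 52.5 mm.

d ≈ 52.5 mm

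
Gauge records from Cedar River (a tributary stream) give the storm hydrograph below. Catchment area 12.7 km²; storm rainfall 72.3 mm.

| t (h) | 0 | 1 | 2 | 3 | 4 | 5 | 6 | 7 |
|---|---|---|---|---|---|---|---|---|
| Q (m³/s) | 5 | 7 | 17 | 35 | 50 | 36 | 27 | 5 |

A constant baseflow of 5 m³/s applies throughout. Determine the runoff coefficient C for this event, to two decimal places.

ΣQ_DR = 142.0 m³/s; V = ΣQ_DR·Δt = 5.112 × 10^5 m³.
Runoff depth d = V / A = 40.25 mm.
C = d / P = 40.25 / 72.3 = 0.56.

C ≈ 0.56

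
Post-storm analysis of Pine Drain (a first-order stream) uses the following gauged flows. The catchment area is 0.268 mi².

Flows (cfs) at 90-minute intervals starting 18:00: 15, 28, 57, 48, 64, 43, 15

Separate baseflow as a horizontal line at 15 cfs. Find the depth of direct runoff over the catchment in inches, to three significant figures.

Direct runoff: 0.0, 13.0, 42.0, 33.0, 49.0, 28.0, 0.0 cfs; ΣQ_DR = 165.0 cfs.
V = ΣQ_DR · Δt = 165.0 × 5400 s = 8.910 × 10^5 ft³.
Over A = 0.268 mi², depth = V / A = 1.43 in.

d ≈ 1.43 in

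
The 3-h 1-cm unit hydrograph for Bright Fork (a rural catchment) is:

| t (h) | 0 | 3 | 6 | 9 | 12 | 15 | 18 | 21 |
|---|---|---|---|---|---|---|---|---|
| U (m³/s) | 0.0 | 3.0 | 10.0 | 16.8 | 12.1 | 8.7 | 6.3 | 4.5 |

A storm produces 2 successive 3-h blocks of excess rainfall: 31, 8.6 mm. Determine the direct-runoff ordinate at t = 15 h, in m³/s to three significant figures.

Q ≈ 37.4 m³/s

By discrete convolution, Q_j = Σ (P_i / 10 mm) · U_{j−i}.
At t = 15 h (j=5): Q = (31/10)·8.7 + (8.6/10)·12.1 = 37.4 m³/s.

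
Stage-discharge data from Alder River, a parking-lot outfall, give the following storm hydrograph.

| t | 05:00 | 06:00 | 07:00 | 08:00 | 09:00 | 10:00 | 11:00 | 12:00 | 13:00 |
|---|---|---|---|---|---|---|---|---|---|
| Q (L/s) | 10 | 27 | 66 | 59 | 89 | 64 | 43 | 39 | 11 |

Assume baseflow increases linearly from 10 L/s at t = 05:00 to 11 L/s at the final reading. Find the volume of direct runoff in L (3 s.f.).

V ≈ 1.13 × 10^6 L

Direct-runoff ordinates (Q − Q_b): 0.00, 16.88, 55.75, 48.62, 78.50, 53.38, 32.25, 28.12, 0.00 L/s.
ΣQ_DR = 313.5 L/s.
With Δt = 1 h = 3600 s, V = ΣQ_DR · Δt = 313.5 × 3600 = 1.13 × 10^6 L.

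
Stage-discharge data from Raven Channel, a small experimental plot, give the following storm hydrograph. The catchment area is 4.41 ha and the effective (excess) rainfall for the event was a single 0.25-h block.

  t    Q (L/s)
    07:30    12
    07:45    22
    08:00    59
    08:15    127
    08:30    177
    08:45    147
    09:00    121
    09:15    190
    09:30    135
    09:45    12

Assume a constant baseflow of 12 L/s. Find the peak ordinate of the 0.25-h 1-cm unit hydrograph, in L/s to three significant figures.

U_p ≈ 98.9 L/s

Direct runoff: 0.0, 10.0, 47.0, 115.0, 165.0, 135.0, 109.0, 178.0, 123.0, 0.0 L/s; ΣQ_DR = 882.0 L/s, peak = 178.0 L/s.
Runoff depth d = ΣQ_DR·Δt / A = 882.0 × 900 / (4.41 ha) = 18.00 mm.
The 1-cm UH is the DRH scaled by (10 mm)/d, so U_p = 178.0 × 10/18.00 = 98.9 L/s.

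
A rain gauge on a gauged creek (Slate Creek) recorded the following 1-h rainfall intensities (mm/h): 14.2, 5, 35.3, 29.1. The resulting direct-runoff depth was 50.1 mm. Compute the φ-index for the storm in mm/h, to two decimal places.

φ ≈ 9.50 mm/h

Only the 3 blocks with intensity above φ contribute runoff: 14.2, 35.3, 29.1 mm/h.
Σ(I−φ)·Δt = d  ⇒  (14.2+35.3+29.1 − 3φ)·1 = 50.1
φ = (78.60 − 50.1/1) / 3 = 9.50 mm/h.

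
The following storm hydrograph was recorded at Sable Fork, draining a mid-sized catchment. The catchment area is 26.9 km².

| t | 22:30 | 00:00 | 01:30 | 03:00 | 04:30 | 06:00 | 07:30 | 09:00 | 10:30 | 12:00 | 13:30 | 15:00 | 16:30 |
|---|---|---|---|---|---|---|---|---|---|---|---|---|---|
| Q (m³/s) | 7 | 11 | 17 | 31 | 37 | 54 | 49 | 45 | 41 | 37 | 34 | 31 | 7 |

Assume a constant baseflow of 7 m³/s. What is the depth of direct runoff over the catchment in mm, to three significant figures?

d ≈ 62.2 mm

Direct runoff: 0.0, 4.0, 10.0, 24.0, 30.0, 47.0, 42.0, 38.0, 34.0, 30.0, 27.0, 24.0, 0.0 m³/s; ΣQ_DR = 310.0 m³/s.
V = ΣQ_DR · Δt = 310.0 × 5400 s = 1.674 × 10^6 m³.
Over A = 26.9 km², depth = V / A = 62.2 mm.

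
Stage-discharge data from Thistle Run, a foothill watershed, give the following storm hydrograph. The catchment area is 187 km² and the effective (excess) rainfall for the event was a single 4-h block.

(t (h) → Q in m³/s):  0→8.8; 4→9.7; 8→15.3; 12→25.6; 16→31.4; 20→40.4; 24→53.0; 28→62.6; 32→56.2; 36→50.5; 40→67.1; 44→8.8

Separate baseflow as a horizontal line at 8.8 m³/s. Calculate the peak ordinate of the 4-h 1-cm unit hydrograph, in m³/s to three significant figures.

U_p ≈ 23.4 m³/s

Direct runoff: 0.0, 0.9, 6.5, 16.8, 22.6, 31.6, 44.2, 53.8, 47.4, 41.7, 58.3, 0.0 m³/s; ΣQ_DR = 323.8 m³/s, peak = 58.3 m³/s.
Runoff depth d = ΣQ_DR·Δt / A = 323.8 × 14400 / (187 km²) = 24.93 mm.
The 1-cm UH is the DRH scaled by (10 mm)/d, so U_p = 58.3 × 10/24.93 = 23.4 m³/s.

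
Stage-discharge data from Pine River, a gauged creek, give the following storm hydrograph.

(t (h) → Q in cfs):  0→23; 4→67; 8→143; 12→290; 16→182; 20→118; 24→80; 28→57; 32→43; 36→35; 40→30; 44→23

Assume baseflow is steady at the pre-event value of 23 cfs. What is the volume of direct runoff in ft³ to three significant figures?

Direct-runoff ordinates (Q − Q_b): 0.0, 44.0, 120.0, 267.0, 159.0, 95.0, 57.0, 34.0, 20.0, 12.0, 7.0, 0.0 cfs.
ΣQ_DR = 815.0 cfs.
With Δt = 4 h = 14400 s, V = ΣQ_DR · Δt = 815.0 × 14400 = 1.17 × 10^7 ft³.

V ≈ 1.17 × 10^7 ft³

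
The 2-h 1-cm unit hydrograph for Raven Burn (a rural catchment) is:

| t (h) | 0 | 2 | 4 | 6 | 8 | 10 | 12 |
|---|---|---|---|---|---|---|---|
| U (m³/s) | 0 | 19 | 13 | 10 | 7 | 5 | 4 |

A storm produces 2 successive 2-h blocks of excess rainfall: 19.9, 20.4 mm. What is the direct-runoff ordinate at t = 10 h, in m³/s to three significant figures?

Q ≈ 24.2 m³/s

By discrete convolution, Q_j = Σ (P_i / 10 mm) · U_{j−i}.
At t = 10 h (j=5): Q = (19.9/10)·5 + (20.4/10)·7 = 24.2 m³/s.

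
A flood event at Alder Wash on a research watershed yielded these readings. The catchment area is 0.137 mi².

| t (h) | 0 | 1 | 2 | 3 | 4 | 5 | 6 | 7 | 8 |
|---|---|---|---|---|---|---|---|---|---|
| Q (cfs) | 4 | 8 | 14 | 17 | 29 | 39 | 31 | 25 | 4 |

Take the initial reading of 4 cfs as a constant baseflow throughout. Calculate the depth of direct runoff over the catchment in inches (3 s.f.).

d ≈ 1.53 in

Direct runoff: 0.0, 4.0, 10.0, 13.0, 25.0, 35.0, 27.0, 21.0, 0.0 cfs; ΣQ_DR = 135.0 cfs.
V = ΣQ_DR · Δt = 135.0 × 3600 s = 4.860 × 10^5 ft³.
Over A = 0.137 mi², depth = V / A = 1.53 in.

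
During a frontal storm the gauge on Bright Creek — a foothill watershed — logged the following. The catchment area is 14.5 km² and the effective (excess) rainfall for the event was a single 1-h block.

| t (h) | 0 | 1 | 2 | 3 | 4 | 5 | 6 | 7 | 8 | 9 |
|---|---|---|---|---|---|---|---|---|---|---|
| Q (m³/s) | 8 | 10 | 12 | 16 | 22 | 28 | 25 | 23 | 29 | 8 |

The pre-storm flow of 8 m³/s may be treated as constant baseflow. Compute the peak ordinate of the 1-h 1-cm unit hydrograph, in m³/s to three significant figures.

Direct runoff: 0.0, 2.0, 4.0, 8.0, 14.0, 20.0, 17.0, 15.0, 21.0, 0.0 m³/s; ΣQ_DR = 101.0 m³/s, peak = 21.0 m³/s.
Runoff depth d = ΣQ_DR·Δt / A = 101.0 × 3600 / (14.5 km²) = 25.08 mm.
The 1-cm UH is the DRH scaled by (10 mm)/d, so U_p = 21.0 × 10/25.08 = 8.37 m³/s.

U_p ≈ 8.37 m³/s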